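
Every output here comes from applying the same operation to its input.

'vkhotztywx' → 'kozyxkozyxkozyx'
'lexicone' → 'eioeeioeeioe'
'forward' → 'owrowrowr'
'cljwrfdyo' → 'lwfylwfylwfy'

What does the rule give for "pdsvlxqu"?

dvxudvxudvxu

Looking at the pairs, the operation is to keep every other character starting from the second (positions 2nd, 4th, 6th, ...), then write the whole string 3 times in a row.
On "pdsvlxqu" that produces "dvxudvxudvxu".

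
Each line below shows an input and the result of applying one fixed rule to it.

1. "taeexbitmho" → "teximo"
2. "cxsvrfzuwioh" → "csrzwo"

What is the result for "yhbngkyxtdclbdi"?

The transformation: keep every other character starting from the first (positions 1st, 3rd, 5th, ...).
"yhbngkyxtdclbdi" → "ybgytcbi".

ybgytcbi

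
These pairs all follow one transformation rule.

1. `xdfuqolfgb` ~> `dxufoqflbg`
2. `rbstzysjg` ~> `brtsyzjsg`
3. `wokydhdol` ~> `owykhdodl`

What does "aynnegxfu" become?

yanngefxu

What's happening: swap each adjacent pair of characters (1↔2, 3↔4, ...).
Applying that to "aynnegxfu" gives "yanngefxu".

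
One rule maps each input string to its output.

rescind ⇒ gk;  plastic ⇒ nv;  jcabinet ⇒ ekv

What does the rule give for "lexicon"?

Rule — shift every letter 2 places forward in the alphabet (wrapping around), then keep one character in every 3, starting at position 2 (positions 2nd, 5th, 8th, ...).
Working it through for "lexicon": intermediate "ngzkeqp", final "ge".

ge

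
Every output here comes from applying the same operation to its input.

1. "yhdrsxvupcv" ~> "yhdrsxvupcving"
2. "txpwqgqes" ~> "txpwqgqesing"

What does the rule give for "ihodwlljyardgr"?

Rule — append "ing".
Doing the same to "ihodwlljyardgr": "ihodwlljyardgring".

ihodwlljyardgring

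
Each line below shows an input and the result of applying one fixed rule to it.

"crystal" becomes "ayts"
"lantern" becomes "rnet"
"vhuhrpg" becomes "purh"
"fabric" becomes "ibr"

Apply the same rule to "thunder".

The transformation: take characters alternately from the front and the back (1st, last, 2nd, 2nd-last, ...), then delete the first 3 characters.
"thunder" → "trheudn" → "eudn".

eudn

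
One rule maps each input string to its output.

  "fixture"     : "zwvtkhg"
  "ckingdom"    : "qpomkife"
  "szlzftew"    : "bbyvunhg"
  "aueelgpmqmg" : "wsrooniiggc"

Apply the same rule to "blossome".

uuqqongd

The pattern: sort the characters into reverse alphabetical order, then shift every letter 2 places forward in the alphabet (wrapping around).
Starting from "blossome": after the first operation, "ssoomleb"; after the second, "uuqqongd".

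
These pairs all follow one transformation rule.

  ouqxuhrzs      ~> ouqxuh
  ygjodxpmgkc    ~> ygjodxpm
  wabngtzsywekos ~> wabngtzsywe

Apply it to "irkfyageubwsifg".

The pattern: delete the last 3 characters.
"irkfyageubwsifg" → "irkfyageubws".

irkfyageubws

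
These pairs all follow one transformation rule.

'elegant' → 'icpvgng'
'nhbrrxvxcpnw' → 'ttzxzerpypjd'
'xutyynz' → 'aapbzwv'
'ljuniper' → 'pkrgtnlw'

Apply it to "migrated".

tcvgfoki

Looking at the pairs, the operation is to shift every letter 2 places forward in the alphabet (wrapping around), then move the first 3 characters to the end (rotate left by 3).
For "migrated" the result is "tcvgfoki".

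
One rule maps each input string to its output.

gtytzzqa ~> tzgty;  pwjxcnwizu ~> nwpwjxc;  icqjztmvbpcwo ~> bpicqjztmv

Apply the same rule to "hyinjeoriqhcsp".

Rule — delete the last 3 characters, then move the last 2 characters to the front (rotate right by 2).
"hyinjeoriqhcsp" → "qhhyinjeori".

qhhyinjeori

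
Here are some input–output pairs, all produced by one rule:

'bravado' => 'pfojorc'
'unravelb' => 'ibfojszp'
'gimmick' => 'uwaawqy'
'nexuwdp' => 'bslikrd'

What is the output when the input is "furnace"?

In each case the input is transformed by: shift every letter 12 places backward in the alphabet (wrapping around).
Doing the same to "furnace": "tifboqs".

tifboqs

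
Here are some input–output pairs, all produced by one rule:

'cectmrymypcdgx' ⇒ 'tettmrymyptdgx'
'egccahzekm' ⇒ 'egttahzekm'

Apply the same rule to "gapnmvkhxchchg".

gapnmvkhxththg

The transformation: replace every "c" with "t".
"gapnmvkhxchchg" → "gapnmvkhxththg".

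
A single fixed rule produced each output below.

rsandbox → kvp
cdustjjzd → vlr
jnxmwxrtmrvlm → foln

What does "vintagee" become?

asw

In each case the input is transformed by: shift every letter 8 places backward in the alphabet (wrapping around), then keep one character in every 3, starting at position 2 (positions 2nd, 5th, 8th, ...).
Applying both steps to "vintagee": "naflsyww", then "asw".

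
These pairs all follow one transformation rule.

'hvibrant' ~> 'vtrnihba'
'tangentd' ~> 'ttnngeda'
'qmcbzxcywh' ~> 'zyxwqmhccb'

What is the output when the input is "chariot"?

Each output is the input with this applied: sort the characters into reverse alphabetical order.
Applying that to "chariot" gives "troihca".

troihca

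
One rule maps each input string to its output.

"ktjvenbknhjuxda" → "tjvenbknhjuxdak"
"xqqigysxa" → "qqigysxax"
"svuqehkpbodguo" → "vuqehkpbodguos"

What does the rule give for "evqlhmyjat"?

Rule — move the first character to the end.
So "evqlhmyjat" becomes "vqlhmyjate".

vqlhmyjate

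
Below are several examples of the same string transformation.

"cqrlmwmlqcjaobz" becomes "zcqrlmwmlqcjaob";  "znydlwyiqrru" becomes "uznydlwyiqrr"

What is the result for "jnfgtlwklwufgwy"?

Each output is the input with this applied: move the last character to the front.
For "jnfgtlwklwufgwy" the result is "yjnfgtlwklwufgw".

yjnfgtlwklwufgw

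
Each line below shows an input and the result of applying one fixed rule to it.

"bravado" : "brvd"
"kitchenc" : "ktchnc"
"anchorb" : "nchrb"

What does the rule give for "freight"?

frght

Rule — remove every vowel.
On "freight" that produces "frght".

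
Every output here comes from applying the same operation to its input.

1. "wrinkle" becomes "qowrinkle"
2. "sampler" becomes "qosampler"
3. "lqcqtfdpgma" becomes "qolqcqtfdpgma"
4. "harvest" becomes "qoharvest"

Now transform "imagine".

What's happening: prepend "qo".
Doing the same to "imagine": "qoimagine".

qoimagine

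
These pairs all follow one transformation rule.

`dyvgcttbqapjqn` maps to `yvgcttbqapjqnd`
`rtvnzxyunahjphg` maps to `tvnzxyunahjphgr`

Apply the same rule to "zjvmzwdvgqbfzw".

jvmzwdvgqbfzwz

Rule — move the first character to the end.
So "zjvmzwdvgqbfzw" becomes "jvmzwdvgqbfzwz".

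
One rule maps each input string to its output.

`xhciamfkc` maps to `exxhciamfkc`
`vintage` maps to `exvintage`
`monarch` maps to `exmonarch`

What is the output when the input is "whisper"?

exwhisper

Rule — prepend "ex".
For "whisper" the result is "exwhisper".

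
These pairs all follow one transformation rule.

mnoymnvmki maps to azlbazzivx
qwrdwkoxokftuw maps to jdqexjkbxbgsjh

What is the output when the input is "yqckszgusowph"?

Looking at the pairs, the operation is to swap each adjacent pair of characters (1↔2, 3↔4, ...), then shift every letter 13 places forward in the alphabet (wrapping around) — i.e. ROT13.
For "yqckszgusowph", step one produces "qykczsugospwh"; step two turns that into "dlxpmfhtbfcju".

dlxpmfhtbfcju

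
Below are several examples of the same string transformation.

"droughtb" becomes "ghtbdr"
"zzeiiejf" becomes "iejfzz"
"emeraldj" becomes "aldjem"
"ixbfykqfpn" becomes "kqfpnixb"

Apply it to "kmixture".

The pattern: swap the front and back halves of the string, then delete the last 2 characters.
"kmixture" → "turekmix" → "turekm".

turekm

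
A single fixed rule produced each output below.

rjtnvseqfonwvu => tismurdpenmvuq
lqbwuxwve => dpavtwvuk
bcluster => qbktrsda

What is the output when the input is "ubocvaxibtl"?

kanbuzwhast

The rule is to swap the first and last characters, then shift every letter 1 place backward in the alphabet (wrapping around).
Applying that to "ubocvaxibtl" gives "kanbuzwhast".
(Check on "bcluster": → "rclusteb" → "qbktrsda" ✓)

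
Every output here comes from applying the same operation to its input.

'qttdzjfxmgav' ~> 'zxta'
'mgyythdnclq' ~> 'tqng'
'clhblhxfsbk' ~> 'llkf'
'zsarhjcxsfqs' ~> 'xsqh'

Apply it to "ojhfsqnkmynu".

What's happening: keep one character in every 3, starting at position 2 (positions 2nd, 5th, 8th, ...), then sort the characters into reverse alphabetical order.
Working it through for "ojhfsqnkmynu": intermediate "jskn", final "snkj".

snkj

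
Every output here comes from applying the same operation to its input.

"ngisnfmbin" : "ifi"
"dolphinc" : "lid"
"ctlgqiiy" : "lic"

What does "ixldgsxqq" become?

Looking at the pairs, the operation is to move the first character to the end, then keep one character in every 3, starting at position 2 (positions 2nd, 5th, 8th, ...).
Applying both steps to "ixldgsxqq": "xldgsxqqi", then "lsq".

lsq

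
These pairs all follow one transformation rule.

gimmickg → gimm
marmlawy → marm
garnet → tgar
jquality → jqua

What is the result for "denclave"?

In each case the input is transformed by: swap the front and back halves of the string, then keep only the last 4 characters.
On "denclave": the first step gives "lavedenc", and the second then gives "denc".

denc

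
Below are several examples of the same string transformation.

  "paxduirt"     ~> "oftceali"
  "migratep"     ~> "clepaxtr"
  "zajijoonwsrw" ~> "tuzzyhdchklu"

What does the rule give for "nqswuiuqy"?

Each output is the input with this applied: move the first 3 characters to the end (rotate left by 3), then shift every letter 11 places forward in the alphabet (wrapping around).
Applying both steps to "nqswuiuqy": "wuiuqynqs", then "hftfbjybd".
(Check on "zajijoonwsrw": → "ijoonwsrwzaj" → "tuzzyhdchklu" ✓)

hftfbjybd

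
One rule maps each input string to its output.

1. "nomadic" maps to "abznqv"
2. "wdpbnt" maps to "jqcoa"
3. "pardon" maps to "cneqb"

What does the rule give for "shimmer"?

Each output is the input with this applied: delete the last character, then shift every letter 13 places forward in the alphabet (wrapping around) — i.e. ROT13.
Working it through for "shimmer": intermediate "shimme", final "fuvzzr".
(Check on "pardon": → "pardo" → "cneqb" ✓)

fuvzzr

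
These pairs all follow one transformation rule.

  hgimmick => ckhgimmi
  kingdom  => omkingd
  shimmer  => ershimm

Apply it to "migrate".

The transformation: move the last 2 characters to the front (rotate right by 2).
So "migrate" becomes "temigra".

temigra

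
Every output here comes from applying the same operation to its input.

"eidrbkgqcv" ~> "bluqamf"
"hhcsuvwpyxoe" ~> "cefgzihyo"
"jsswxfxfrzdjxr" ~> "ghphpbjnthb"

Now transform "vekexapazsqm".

The rule is to delete the first 3 characters, then shift every letter 10 places forward in the alphabet (wrapping around).
For "vekexapazsqm", step one produces "exapazsqm"; step two turns that into "ohkzkjcaw".

ohkzkjcaw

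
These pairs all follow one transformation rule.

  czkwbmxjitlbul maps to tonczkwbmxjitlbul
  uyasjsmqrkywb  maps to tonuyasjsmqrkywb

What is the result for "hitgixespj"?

tonhitgixespj

The rule is to prepend "ton".
So "hitgixespj" becomes "tonhitgixespj".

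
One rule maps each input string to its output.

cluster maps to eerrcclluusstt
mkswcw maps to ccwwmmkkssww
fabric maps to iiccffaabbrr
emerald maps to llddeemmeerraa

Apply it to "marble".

lleemmaarrbb

Each output is the input with this applied: move the last 2 characters to the front (rotate right by 2), then double every character.
Applying both steps to "marble": "lemarb", then "lleemmaarrbb".
(Check on "emerald": → "ldemera" → "llddeemmeerraa" ✓)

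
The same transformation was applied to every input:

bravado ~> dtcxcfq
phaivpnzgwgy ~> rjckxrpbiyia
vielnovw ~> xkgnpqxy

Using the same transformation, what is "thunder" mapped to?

The pattern: shift every letter 2 places forward in the alphabet (wrapping around).
For "thunder" the result is "vjwpfgt".

vjwpfgt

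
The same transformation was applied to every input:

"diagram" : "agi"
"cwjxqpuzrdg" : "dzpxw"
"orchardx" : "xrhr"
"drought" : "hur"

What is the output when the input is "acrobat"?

aoc

The pattern: keep every other character starting from the second (positions 2nd, 4th, 6th, ...), then reverse the string.
Doing the same to "acrobat": "aoc".
(Check on "drought": → "ruh" → "hur" ✓)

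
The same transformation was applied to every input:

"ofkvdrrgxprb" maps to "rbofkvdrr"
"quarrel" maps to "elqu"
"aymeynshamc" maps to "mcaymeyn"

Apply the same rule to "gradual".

Looking at the pairs, the operation is to move the last 2 characters to the front (rotate right by 2), then delete the last 3 characters.
Applying both steps to "gradual": "algradu", then "algr".

algr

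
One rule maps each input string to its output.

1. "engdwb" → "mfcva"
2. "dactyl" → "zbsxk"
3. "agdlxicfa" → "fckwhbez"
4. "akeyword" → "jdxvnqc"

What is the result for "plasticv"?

What's happening: delete the first character, then shift every letter 1 place backward in the alphabet (wrapping around).
Working it through for "plasticv": intermediate "lasticv", final "kzrshbu".

kzrshbu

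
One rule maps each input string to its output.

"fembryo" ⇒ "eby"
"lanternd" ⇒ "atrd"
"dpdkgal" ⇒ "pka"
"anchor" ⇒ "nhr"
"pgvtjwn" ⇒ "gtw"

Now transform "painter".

What's happening: keep every other character starting from the second (positions 2nd, 4th, 6th, ...).
Doing the same to "painter": "ane".

ane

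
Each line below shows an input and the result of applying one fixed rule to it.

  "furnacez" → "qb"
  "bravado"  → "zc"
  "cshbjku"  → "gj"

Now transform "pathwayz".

The pattern: shift every letter 1 place backward in the alphabet (wrapping around), then keep one character in every 3, starting at position 3 (positions 3rd, 6th, 9th, ...).
Starting from "pathwayz": after the first operation, "ozsgvzxy"; after the second, "sz".

sz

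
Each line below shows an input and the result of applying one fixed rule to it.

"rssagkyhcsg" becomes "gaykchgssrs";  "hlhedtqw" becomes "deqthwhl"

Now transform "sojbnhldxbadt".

What's happening: move the first 3 characters to the end (rotate left by 3), then swap each adjacent pair of characters (1↔2, 3↔4, ...).
"sojbnhldxbadt" → "bnhldxbadtsoj" → "nblhxdabtdosj".

nblhxdabtdosj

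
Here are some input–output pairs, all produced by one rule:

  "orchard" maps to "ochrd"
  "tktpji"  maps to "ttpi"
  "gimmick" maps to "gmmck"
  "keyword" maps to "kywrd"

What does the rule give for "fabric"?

fbrc

In each case the input is transformed by: double every character, then keep one character in every 3, starting at position 2 (positions 2nd, 5th, 8th, ...).
So "fabric" becomes "fbrc".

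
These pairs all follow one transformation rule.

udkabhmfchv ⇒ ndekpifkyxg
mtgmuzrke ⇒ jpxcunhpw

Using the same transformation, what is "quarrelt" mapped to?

duuhowtx

In each case the input is transformed by: move the first 2 characters to the end (rotate left by 2), then shift every letter 3 places forward in the alphabet (wrapping around).
Applying that to "quarrelt" gives "duuhowtx".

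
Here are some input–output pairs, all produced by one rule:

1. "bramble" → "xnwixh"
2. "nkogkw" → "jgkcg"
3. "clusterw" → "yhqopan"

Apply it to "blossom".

The pattern: delete the last character, then shift every letter 4 places backward in the alphabet (wrapping around).
"blossom" → "blosso" → "xhkook".

xhkook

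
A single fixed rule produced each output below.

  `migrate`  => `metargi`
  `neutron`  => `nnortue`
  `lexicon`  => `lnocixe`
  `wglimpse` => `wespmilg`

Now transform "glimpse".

gespmil

The pattern: move the first character to the end, then reverse the string.
Applying both steps to "glimpse": "limpseg", then "gespmil".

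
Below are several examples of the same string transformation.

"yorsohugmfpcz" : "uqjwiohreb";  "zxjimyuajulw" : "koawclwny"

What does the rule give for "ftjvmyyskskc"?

xoaaumume

Each output is the input with this applied: shift every letter 2 places forward in the alphabet (wrapping around), then delete the first 3 characters.
"ftjvmyyskskc" → "xoaaumume".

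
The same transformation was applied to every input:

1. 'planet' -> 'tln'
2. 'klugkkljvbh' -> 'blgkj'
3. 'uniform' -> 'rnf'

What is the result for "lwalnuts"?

In each case the input is transformed by: keep every other character starting from the second (positions 2nd, 4th, 6th, ...), then move the last character to the front.
On "lwalnuts" that produces "swlu".

swlu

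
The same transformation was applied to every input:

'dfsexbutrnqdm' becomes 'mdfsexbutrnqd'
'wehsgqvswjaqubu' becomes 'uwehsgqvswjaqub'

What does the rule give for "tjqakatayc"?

What's happening: move the last character to the front.
For "tjqakatayc" the result is "ctjqakatay".

ctjqakatay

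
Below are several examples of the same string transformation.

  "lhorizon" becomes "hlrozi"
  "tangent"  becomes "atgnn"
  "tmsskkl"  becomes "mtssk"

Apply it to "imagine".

The pattern: swap each adjacent pair of characters (1↔2, 3↔4, ...), then delete the last 2 characters.
Applying both steps to "imagine": "miganie", then "migan".

migan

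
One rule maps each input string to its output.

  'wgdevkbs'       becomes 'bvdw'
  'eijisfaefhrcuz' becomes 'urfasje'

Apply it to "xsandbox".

Rule — keep every other character starting from the first (positions 1st, 3rd, 5th, ...), then reverse the string.
Working it through for "xsandbox": intermediate "xado", final "odax".

odax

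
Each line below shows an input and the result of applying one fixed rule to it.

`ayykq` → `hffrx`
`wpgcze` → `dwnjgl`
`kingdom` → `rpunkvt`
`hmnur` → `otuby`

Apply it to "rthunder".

In each case the input is transformed by: shift every letter 7 places forward in the alphabet (wrapping around).
So "rthunder" becomes "yaobukly".

yaobukly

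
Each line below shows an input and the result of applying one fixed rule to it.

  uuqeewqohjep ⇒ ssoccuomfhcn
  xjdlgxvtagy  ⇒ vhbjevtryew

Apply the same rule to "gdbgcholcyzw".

The transformation: shift every letter 2 places backward in the alphabet (wrapping around).
Doing the same to "gdbgcholcyzw": "ebzeafmjawxu".

ebzeafmjawxu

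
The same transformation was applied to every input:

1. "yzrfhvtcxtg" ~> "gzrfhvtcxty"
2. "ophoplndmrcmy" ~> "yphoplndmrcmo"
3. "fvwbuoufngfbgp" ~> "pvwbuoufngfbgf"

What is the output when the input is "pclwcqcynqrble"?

eclwcqcynqrblp

The pattern: swap the first and last characters.
Doing the same to "pclwcqcynqrble": "eclwcqcynqrblp".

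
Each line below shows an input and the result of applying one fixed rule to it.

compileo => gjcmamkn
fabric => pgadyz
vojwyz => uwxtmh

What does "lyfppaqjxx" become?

yohvvjwdnn

Rule — shift every letter 2 places backward in the alphabet (wrapping around), then swap the front and back halves of the string.
"lyfppaqjxx" → "jwdnnyohvv" → "yohvvjwdnn".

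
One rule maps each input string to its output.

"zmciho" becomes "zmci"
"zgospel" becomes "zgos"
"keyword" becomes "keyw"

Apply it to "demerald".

deme

In each case the input is transformed by: keep only the first 4 characters.
For "demerald" the result is "deme".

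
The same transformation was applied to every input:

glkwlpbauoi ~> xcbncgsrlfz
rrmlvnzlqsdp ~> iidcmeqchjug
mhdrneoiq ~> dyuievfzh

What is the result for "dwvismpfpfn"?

unmzjdgwgwe

The rule is to shift every letter 9 places backward in the alphabet (wrapping around).
Doing the same to "dwvismpfpfn": "unmzjdgwgwe".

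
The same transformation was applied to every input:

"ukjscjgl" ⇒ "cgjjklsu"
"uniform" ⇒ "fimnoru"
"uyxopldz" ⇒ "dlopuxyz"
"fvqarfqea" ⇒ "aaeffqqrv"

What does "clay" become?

acly

The rule is to sort the characters into alphabetical order.
"clay" → "acly".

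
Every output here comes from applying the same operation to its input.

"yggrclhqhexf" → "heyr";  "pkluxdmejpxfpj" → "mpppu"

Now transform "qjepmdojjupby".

What's happening: keep one character in every 3, starting at position 1 (positions 1st, 4th, 7th, ...), then move the first 2 characters to the end (rotate left by 2).
Applying both steps to "qjepmdojjupby": "qpouy", then "ouyqp".

ouyqp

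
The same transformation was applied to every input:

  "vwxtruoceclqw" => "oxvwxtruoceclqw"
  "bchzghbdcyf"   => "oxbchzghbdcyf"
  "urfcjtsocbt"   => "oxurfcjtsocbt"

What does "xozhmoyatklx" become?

oxxozhmoyatklx

Each output is the input with this applied: prepend "ox".
So "xozhmoyatklx" becomes "oxxozhmoyatklx".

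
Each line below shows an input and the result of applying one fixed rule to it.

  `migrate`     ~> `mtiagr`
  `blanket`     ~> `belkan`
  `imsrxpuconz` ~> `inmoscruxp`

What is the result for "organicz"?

The rule is to delete the last character, then take characters alternately from the front and the back (1st, last, 2nd, 2nd-last, ...).
On "organicz": the first step gives "organic", and the second then gives "ocrigna".

ocrigna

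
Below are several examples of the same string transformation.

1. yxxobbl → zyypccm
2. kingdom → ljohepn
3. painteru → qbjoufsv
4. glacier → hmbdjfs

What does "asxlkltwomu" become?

The rule is to shift every letter 1 place forward in the alphabet (wrapping around).
"asxlkltwomu" → "btymlmuxpnv".

btymlmuxpnv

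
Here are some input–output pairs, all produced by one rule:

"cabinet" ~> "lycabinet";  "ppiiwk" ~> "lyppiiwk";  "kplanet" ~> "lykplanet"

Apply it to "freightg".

Rule — prepend "ly".
Doing the same to "freightg": "lyfreightg".

lyfreightg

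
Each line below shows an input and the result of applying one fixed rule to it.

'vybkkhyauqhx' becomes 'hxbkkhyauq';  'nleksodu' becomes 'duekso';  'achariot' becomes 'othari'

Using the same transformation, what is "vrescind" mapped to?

The rule is to delete the first 2 characters, then move the last 2 characters to the front (rotate right by 2).
On "vrescind" that produces "ndesci".

ndesci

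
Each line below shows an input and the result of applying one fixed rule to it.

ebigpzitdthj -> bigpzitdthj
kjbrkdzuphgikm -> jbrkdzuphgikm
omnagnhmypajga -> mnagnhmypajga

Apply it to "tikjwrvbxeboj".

Rule — delete the first character.
Doing the same to "tikjwrvbxeboj": "ikjwrvbxeboj".

ikjwrvbxeboj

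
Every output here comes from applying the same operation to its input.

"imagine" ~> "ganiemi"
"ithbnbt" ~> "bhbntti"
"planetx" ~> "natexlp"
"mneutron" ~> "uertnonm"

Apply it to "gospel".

The transformation: swap each adjacent pair of characters (1↔2, 3↔4, ...), then move the first 2 characters to the end (rotate left by 2).
Starting from "gospel": after the first operation, "ogpsle"; after the second, "psleog".

psleog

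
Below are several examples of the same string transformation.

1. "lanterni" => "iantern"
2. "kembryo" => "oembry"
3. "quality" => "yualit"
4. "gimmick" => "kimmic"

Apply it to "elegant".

tlegan

Rule — delete the first character, then move the last character to the front.
Applying that to "elegant" gives "tlegan".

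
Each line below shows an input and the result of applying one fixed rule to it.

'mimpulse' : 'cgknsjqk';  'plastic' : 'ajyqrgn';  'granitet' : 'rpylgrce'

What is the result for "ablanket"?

The rule is to swap the first and last characters, then shift every letter 2 places backward in the alphabet (wrapping around).
"ablanket" → "tblankea" → "rzjylicy".
(Check on "mimpulse": → "eimpulsm" → "cgknsjqk" ✓)

rzjylicy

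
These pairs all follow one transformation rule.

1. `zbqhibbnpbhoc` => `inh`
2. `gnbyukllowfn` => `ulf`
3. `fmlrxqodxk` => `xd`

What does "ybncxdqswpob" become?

The pattern: delete the first 3 characters, then keep one character in every 3, starting at position 2 (positions 2nd, 5th, 8th, ...).
Doing the same to "ybncxdqswpob": "xso".

xso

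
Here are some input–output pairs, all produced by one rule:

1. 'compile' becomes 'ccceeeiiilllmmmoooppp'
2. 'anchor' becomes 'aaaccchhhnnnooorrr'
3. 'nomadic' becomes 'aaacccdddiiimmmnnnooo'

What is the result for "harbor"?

Rule — sort the characters into alphabetical order, then repeat every character 3 times.
Starting from "harbor": after the first operation, "abhorr"; after the second, "aaabbbhhhooorrrrrr".

aaabbbhhhooorrrrrr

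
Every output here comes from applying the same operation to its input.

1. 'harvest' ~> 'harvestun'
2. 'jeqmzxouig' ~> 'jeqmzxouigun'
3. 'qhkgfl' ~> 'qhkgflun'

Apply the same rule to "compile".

Each output is the input with this applied: append "un".
Applying that to "compile" gives "compileun".

compileun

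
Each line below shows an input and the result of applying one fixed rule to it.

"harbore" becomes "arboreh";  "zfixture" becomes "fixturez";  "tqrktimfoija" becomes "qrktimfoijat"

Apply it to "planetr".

lanetrp

Looking at the pairs, the operation is to move the first character to the end.
For "planetr" the result is "lanetrp".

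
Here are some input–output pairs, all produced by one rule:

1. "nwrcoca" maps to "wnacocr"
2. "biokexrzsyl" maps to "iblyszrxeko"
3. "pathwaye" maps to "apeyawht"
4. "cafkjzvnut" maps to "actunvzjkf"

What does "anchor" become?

narohc

The pattern: move the first 2 characters to the end (rotate left by 2), then reverse the string.
Applying that to "anchor" gives "narohc".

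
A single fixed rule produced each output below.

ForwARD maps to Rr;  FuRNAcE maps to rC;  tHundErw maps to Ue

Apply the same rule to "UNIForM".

Looking at the pairs, the operation is to keep one character in every 3, starting at position 3 (positions 3rd, 6th, 9th, ...), then flip the case of every letter.
"UNIForM" → "Ir" → "iR".

iR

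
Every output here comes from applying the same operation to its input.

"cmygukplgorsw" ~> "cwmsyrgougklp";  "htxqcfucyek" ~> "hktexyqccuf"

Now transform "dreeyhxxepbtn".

dnrtebepyehxx

What's happening: take characters alternately from the front and the back (1st, last, 2nd, 2nd-last, ...).
"dreeyhxxepbtn" → "dnrtebepyehxx".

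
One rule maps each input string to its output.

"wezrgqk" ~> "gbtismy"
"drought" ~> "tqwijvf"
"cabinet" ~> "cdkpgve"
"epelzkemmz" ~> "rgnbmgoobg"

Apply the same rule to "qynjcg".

apleis

The transformation: move the first character to the end, then shift every letter 2 places forward in the alphabet (wrapping around).
On "qynjcg": the first step gives "ynjcgq", and the second then gives "apleis".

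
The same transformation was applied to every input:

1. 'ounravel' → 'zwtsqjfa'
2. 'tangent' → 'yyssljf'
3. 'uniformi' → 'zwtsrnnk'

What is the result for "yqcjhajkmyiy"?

vrpoonmhfddd

The pattern: shift every letter 5 places forward in the alphabet (wrapping around), then sort the characters into reverse alphabetical order.
Applying that to "yqcjhajkmyiy" gives "vrpoonmhfddd".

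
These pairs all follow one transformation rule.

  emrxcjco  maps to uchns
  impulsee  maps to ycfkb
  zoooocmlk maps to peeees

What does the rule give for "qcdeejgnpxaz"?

What's happening: delete the last 3 characters, then shift every letter 10 places backward in the alphabet (wrapping around).
Working it through for "qcdeejgnpxaz": intermediate "qcdeejgnp", final "gstuuzwdf".

gstuuzwdf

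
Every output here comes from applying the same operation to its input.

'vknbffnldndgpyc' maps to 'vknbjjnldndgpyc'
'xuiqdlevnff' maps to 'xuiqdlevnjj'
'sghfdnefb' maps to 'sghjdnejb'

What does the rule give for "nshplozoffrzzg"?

Each output is the input with this applied: replace every "f" with "j".
Doing the same to "nshplozoffrzzg": "nshplozojjrzzg".

nshplozojjrzzg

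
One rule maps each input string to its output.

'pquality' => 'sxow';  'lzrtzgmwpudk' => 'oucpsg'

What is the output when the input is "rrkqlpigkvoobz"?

In each case the input is transformed by: shift every letter 3 places forward in the alphabet (wrapping around), then keep every other character starting from the first (positions 1st, 3rd, 5th, ...).
"rrkqlpigkvoobz" → "uuntosljnyrrec" → "unolnre".

unolnre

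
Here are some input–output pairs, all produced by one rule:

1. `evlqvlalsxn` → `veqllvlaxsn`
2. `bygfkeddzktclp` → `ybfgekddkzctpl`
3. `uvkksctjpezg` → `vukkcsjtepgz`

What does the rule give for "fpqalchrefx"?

pfaqclrhfex

The rule is to swap each adjacent pair of characters (1↔2, 3↔4, ...).
"fpqalchrefx" → "pfaqclrhfex".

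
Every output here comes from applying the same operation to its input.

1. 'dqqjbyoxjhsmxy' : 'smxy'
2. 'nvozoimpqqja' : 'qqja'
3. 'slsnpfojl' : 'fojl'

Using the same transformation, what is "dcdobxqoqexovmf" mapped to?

Each output is the input with this applied: keep only the last 4 characters.
Applying that to "dcdobxqoqexovmf" gives "ovmf".

ovmf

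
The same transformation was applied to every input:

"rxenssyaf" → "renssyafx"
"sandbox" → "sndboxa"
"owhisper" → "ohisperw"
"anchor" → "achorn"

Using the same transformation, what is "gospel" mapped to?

gspelo

What's happening: move the first character to the end, then swap the first and last characters.
On "gospel": the first step gives "ospelg", and the second then gives "gspelo".
(Check on "anchor": → "nchora" → "achorn" ✓)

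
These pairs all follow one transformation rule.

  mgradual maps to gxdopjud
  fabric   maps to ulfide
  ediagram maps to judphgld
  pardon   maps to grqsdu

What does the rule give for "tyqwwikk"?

zlnnwbtz

What's happening: shift every letter 3 places forward in the alphabet (wrapping around), then swap the front and back halves of the string.
For "tyqwwikk", step one produces "wbtzzlnn"; step two turns that into "zlnnwbtz".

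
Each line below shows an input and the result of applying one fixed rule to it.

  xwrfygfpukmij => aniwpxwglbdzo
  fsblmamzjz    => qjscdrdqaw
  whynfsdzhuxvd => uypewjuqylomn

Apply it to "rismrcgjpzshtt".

Each output is the input with this applied: shift every letter 9 places backward in the alphabet (wrapping around), then swap the first and last characters.
Starting from "rismrcgjpzshtt": after the first operation, "izjditxagqjykk"; after the second, "kzjditxagqjyki".

kzjditxagqjyki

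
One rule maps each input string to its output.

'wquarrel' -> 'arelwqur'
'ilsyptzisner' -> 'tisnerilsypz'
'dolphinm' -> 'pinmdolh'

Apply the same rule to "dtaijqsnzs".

Looking at the pairs, the operation is to swap the front and back halves of the string, then swap the first and last characters.
Working it through for "dtaijqsnzs": intermediate "qsnzsdtaij", final "jsnzsdtaiq".

jsnzsdtaiq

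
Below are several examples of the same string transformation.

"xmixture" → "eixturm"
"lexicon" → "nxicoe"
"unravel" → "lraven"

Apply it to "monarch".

What's happening: delete the first character, then swap the first and last characters.
Starting from "monarch": after the first operation, "onarch"; after the second, "hnarco".

hnarco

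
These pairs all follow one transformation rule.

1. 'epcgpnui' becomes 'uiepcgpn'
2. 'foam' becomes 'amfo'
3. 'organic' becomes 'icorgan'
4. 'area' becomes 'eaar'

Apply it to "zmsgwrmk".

mkzmsgwr

In each case the input is transformed by: move the last 2 characters to the front (rotate right by 2).
Applying that to "zmsgwrmk" gives "mkzmsgwr".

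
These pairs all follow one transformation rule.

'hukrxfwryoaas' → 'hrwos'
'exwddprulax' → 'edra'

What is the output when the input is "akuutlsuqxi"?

Each output is the input with this applied: keep one character in every 3, starting at position 1 (positions 1st, 4th, 7th, ...).
"akuutlsuqxi" → "ausx".

ausx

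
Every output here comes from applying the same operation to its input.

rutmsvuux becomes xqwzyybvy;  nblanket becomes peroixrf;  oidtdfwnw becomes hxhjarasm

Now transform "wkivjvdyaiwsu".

The rule is to move the first 2 characters to the end (rotate left by 2), then shift every letter 4 places forward in the alphabet (wrapping around).
Applying both steps to "wkivjvdyaiwsu": "ivjvdyaiwsuwk", then "mznzhcemawyao".

mznzhcemawyao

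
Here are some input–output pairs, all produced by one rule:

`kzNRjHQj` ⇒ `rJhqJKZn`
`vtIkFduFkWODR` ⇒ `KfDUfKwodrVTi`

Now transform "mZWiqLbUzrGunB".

The rule is to flip the case of every letter, then move the first 3 characters to the end (rotate left by 3).
Working it through for "mZWiqLbUzrGunB": intermediate "MzwIQlBuZRgUNb", final "IQlBuZRgUNbMzw".

IQlBuZRgUNbMzw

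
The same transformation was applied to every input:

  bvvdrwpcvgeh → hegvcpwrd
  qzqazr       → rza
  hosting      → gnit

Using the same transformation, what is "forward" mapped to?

The rule is to delete the first 3 characters, then reverse the string.
On "forward": the first step gives "ward", and the second then gives "draw".

draw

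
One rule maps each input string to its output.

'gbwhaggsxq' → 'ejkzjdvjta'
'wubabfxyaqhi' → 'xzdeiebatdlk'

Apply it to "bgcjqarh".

jemfdtku

Looking at the pairs, the operation is to swap each adjacent pair of characters (1↔2, 3↔4, ...), then shift every letter 3 places forward in the alphabet (wrapping around).
Applying both steps to "bgcjqarh": "gbjcaqhr", then "jemfdtku".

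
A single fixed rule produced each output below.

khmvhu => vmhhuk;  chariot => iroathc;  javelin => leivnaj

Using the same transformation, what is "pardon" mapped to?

droanp

The rule is to move the last 3 characters to the front (rotate right by 3), then take characters alternately from the front and the back (1st, last, 2nd, 2nd-last, ...).
"pardon" → "droanp".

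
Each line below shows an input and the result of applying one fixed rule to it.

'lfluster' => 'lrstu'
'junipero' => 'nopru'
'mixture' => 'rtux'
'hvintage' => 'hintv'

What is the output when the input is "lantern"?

The transformation: sort the characters into alphabetical order, then delete the first 3 characters.
On "lantern" that produces "nnrt".

nnrt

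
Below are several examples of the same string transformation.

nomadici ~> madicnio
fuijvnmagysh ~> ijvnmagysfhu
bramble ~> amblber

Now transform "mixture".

What's happening: swap the first and last characters, then move the first 2 characters to the end (rotate left by 2).
Starting from "mixture": after the first operation, "eixturm"; after the second, "xturmei".

xturmei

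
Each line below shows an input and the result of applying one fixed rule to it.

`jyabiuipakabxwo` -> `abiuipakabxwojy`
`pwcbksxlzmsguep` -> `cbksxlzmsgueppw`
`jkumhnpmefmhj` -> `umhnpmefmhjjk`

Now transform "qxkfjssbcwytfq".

kfjssbcwytfqqx

The pattern: move the first 2 characters to the end (rotate left by 2).
Applying that to "qxkfjssbcwytfq" gives "kfjssbcwytfqqx".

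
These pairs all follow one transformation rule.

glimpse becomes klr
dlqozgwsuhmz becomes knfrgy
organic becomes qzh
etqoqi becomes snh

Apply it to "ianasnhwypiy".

zzmvox

The rule is to keep every other character starting from the second (positions 2nd, 4th, 6th, ...), then shift every letter 1 place backward in the alphabet (wrapping around).
Applying both steps to "ianasnhwypiy": "aanwpy", then "zzmvox".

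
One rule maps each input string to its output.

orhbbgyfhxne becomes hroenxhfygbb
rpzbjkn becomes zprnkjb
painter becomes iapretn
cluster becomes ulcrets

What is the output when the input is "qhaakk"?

In each case the input is transformed by: move the first 3 characters to the end (rotate left by 3), then reverse the string.
So "qhaakk" becomes "ahqkka".

ahqkka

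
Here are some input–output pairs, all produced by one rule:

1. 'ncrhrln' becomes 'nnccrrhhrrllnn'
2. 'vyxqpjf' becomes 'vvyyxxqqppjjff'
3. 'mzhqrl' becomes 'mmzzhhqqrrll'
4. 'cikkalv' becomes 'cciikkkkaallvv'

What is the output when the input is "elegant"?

In each case the input is transformed by: double every character.
So "elegant" becomes "eelleeggaanntt".

eelleeggaanntt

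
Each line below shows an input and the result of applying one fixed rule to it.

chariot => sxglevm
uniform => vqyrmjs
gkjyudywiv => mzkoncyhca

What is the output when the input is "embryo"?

csiqfv

Looking at the pairs, the operation is to move the last 2 characters to the front (rotate right by 2), then shift every letter 4 places forward in the alphabet (wrapping around).
"embryo" → "yoembr" → "csiqfv".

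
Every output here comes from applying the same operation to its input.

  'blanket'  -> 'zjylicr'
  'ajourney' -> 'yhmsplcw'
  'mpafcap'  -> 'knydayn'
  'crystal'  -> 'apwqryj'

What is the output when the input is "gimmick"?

egkkgai

Rule — shift every letter 2 places backward in the alphabet (wrapping around).
"gimmick" → "egkkgai".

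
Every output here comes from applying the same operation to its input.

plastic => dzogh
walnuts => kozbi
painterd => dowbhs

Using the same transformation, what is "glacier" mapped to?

uzoqw

The transformation: shift every letter 12 places backward in the alphabet (wrapping around), then delete the last 2 characters.
For "glacier", step one produces "uzoqwsf"; step two turns that into "uzoqw".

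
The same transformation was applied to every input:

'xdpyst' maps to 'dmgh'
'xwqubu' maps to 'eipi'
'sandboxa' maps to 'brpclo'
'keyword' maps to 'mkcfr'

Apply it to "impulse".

dizgs

Looking at the pairs, the operation is to shift every letter 12 places backward in the alphabet (wrapping around), then delete the first 2 characters.
On "impulse": the first step gives "wadizgs", and the second then gives "dizgs".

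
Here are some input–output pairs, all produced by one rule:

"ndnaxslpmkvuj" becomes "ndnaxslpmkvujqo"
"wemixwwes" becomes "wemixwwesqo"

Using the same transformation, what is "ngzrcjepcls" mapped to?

In each case the input is transformed by: append "qo".
"ngzrcjepcls" → "ngzrcjepclsqo".

ngzrcjepclsqo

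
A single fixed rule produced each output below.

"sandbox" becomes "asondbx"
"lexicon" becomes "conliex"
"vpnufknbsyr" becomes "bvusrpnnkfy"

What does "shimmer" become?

The rule is to sort the characters into reverse alphabetical order, then swap the first and last characters.
On "shimmer": the first step gives "srmmihe", and the second then gives "ermmihs".

ermmihs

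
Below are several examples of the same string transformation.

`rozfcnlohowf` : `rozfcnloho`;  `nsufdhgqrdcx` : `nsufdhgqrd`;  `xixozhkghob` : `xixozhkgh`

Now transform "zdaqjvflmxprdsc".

zdaqjvflmxprd

The pattern: delete the last 2 characters.
On "zdaqjvflmxprdsc" that produces "zdaqjvflmxprd".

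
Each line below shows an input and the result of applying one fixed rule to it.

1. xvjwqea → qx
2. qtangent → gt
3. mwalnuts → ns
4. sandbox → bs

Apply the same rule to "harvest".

eh

The transformation: move the first 2 characters to the end (rotate left by 2), then keep one character in every 3, starting at position 3 (positions 3rd, 6th, 9th, ...).
On "harvest": the first step gives "rvestha", and the second then gives "eh".
(Check on "mwalnuts": → "alnutsmw" → "ns" ✓)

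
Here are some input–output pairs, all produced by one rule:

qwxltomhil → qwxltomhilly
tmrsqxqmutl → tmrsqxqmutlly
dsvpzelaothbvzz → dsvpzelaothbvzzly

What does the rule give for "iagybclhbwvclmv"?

The rule is to append "ly".
Doing the same to "iagybclhbwvclmv": "iagybclhbwvclmvly".

iagybclhbwvclmvly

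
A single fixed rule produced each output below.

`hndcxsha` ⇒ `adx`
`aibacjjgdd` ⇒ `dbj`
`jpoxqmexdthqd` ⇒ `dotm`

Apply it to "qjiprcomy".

Looking at the pairs, the operation is to take characters alternately from the front and the back (1st, last, 2nd, 2nd-last, ...), then keep one character in every 3, starting at position 2 (positions 2nd, 5th, 8th, ...).
"qjiprcomy" → "qyjmiopcr" → "yic".

yic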